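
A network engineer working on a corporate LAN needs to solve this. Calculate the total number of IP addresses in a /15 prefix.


Given: CIDR prefix /15
Host bits = 32 - 15 = 17
Total addresses = 2^17 = 131072

131072


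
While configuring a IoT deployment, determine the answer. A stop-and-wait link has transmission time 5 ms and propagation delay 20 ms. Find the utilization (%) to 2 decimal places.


Given: Ttrans = 5 ms, Tprop = 20 ms
RTT = 2 * Tprop = 2 * 20 = 40 ms
U = Ttrans / (Ttrans + RTT)
U = 5 / (5 + 40)
U = 5 / 45 = 0.111111
U% = 11.11%

11.11


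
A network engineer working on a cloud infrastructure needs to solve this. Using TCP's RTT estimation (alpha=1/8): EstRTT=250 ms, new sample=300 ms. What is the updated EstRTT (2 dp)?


Given: EstRTT = 250 ms, SampleRTT = 300 ms, alpha = 1/8
New EstRTT = (1 - alpha) * EstRTT + alpha * SampleRTT
(7/8) * 250 = 218.75
(1/8) * 300 = 37.5
New EstRTT = 218.75 + 37.5 = 256.25 ms -> 256.25 ms (2 dp)

256.25


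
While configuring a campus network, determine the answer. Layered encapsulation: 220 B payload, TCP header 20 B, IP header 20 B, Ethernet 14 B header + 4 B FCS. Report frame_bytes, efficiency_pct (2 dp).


TCP segment = 220 + 20 = 240 B
IP packet = 240 + 20 = 260 B
Ethernet frame = 260 + 14 + 4 = 278 B
Efficiency = app / frame = 220 / 278 = 0.791367 = 79.1367% -> 79.14% (2 dp)

278, 79.14


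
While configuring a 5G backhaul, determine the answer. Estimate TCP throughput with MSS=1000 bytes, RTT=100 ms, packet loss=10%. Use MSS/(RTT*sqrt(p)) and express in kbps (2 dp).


Given: MSS = 1000 bytes, RTT = 100 ms, loss = 10%
RTT in seconds = 100 / 1000 = 0.1
Loss rate = 10% = 0.1
sqrt(loss) = sqrt(0.1) = 0.316227766017
Throughput (bytes/s) = 1000 / (0.1 * 0.316227766017) = 31622.7766
Throughput (kbps) = 31622.7766 * 8 / 1000 = 252.982213 -> 252.98 kbps (2 dp)

252.98


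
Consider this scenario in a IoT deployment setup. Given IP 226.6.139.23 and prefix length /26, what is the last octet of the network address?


Given: IP = 226.6.139.23, prefix = /26
Subnet mask = 255.255.255.192
Last octet of IP: 23
Last octet of mask: 192
Network last octet = 23 AND 192 = 0

0


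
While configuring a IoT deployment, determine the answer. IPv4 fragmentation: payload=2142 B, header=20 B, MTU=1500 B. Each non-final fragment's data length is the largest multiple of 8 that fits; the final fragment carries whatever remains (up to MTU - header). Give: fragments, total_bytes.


Max data per non-final fragment = floor((MTU - header)/8)*8 = floor((1500 - 20)/8)*8 = floor(1480/8)*8 = 1480 B
Final fragment needs no 8-byte alignment: it can carry up to MTU - header = 1480 B
Non-final fragments needed = ceil((payload - 1480) / 1480) = ceil(662/1480) = ceil(0.4473) = 1
Number of fragments = 1 + 1 = 2
Fragment sizes (data): 1 * 1480 B + 662 B (last, 662 <= 1480 OK)
Total bytes sent = payload + n_frags * header = 2142 + 2*20 = 2142 + 40 = 2182 B

2, 2182


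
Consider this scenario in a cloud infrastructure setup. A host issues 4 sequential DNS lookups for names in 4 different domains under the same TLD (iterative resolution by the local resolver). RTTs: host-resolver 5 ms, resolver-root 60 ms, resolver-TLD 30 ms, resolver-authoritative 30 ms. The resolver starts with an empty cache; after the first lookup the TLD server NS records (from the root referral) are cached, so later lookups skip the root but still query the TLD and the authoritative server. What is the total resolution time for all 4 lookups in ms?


Lookup 1 (cold cache): local + root + TLD + auth = 5 + 60 + 30 + 30 = 125 ms
Lookups 2..4 (TLD NS cached -> skip root; new domain -> still ask TLD and auth): local + TLD + auth = 5 + 30 + 30 = 65 ms each
Remaining 3 lookups: 3 * 65 = 195 ms
Total = 125 + 195 = 320 ms

320


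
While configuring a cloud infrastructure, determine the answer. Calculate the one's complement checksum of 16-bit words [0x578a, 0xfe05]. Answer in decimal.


Given words: [0x578a, 0xfe05]
Step 1: Sum all words
Raw sum = 22410 + 65029 = 87439
Step 2: Fold carry: (21903 + 1) = 21904
One's complement = ~21904 & 0xFFFF = 43631

43631


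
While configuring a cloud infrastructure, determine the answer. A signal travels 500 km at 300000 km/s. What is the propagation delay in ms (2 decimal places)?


Given: distance = 500 km, speed = 300000 km/s
Delay = distance / speed = 500 / 300000 seconds
Delay in ms = 500 * 1000 / 300000
Delay = 1.6667 ms
Rounded to 2 dp = 1.67 ms

1.67


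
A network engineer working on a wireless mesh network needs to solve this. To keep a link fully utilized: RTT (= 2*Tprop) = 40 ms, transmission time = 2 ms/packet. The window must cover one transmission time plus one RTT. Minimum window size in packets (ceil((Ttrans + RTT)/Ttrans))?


Given: Ttrans = 2 ms, RTT = 40 ms (= 2 * Tprop, Tprop = 20 ms)
Time until first ACK returns = Ttrans + RTT = 2 + 40 = 42 ms
Need W * Ttrans >= Ttrans + RTT  ->  W >= (Ttrans + RTT) / Ttrans
(Ttrans + RTT) / Ttrans = 42 / 2 = 21
W_min = ceil(21) = 21

21


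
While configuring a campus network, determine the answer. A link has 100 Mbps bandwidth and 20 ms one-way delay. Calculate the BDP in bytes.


Given: bandwidth = 100 Mbps, delay = 20 ms
BDP in bits = 100 * 10^6 * 20 / 1000
BDP in bits = 2000000
BDP in bytes = 2000000 / 8 = 250000

250000


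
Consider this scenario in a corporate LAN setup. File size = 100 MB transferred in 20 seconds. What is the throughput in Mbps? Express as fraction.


Given: file = 100 MB, time = 20 s
File in Mb = 100 * 8 = 800 Mb
Throughput = 800 / 20 Mbps
Throughput = 40 Mbps

40


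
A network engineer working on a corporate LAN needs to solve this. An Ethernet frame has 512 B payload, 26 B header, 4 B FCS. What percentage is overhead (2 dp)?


Given: payload = 512 B, header = 26 B, trailer = 4 B
Overhead bytes = header + trailer = 26 + 4 = 30
Total frame = payload + overhead = 512 + 30 = 542
Overhead % = 30 / 542 * 100 = 5.5351% -> 5.54% (2 dp)

5.54


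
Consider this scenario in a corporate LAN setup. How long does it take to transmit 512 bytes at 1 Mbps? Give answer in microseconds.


Given: packet = 512 bytes, bandwidth = 1 Mbps
Packet in bits = 512 * 8 = 4096 bits
Bandwidth = 1 * 10^6 = 1000000 bps
Time = 4096 / 1000000 seconds
Time in us = 4096 * 10^6 / 1000000 = 4096

4096


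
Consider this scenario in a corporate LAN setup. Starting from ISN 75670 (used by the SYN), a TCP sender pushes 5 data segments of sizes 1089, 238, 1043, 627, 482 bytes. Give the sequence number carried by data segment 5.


The SYN occupies sequence number ISN = 75670, so the first data byte is ISN + 1 = 75671.
SEQ of data segment i = (ISN + 1) + sum of payload sizes of segments 1..i-1.
Segment 1: SEQ = 75671, payload = 1089 bytes
Segment 2: SEQ = 76760, payload = 238 bytes
Segment 3: SEQ = 76998, payload = 1043 bytes
Segment 4: SEQ = 78041, payload = 627 bytes
Segment 5: SEQ = 78668, payload = 482 bytes
SEQ of segment 5 = 75671 + 1089 + 238 + 1043 + 627 = 78668

78668


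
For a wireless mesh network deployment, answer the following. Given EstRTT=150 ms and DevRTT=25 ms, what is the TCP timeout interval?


Given: EstRTT = 150 ms, DevRTT = 25 ms
Timeout = EstRTT + 4 * DevRTT
4 * DevRTT = 4 * 25 = 100
Timeout = 150 + 100 = 250 ms

250


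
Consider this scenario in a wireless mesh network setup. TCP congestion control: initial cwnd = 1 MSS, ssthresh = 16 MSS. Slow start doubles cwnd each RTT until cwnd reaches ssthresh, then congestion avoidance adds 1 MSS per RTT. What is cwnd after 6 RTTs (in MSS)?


RTT 0: cwnd = 1 MSS (initial)
RTT 1: cwnd = 2 MSS (slow start, doubled)
RTT 2: cwnd = 4 MSS (slow start, doubled)
RTT 3: cwnd = 8 MSS (slow start, doubled)
RTT 4: cwnd = 16 MSS (slow start, doubled)
RTT 5: cwnd = 17 MSS (congestion avoidance, +1)
RTT 6: cwnd = 18 MSS (congestion avoidance, +1)

18


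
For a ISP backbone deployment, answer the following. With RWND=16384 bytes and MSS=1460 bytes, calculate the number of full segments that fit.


Given: RWND = 16384 bytes, MSS = 1460 bytes
Full segments = floor(RWND / MSS)
Full segments = floor(16384 / 1460)
Full segments = floor(11.2219) = 11

11


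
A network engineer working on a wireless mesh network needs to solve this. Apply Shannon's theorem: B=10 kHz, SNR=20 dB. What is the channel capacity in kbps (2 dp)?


Given: B = 10 kHz, SNR = 20 dB
SNR linear = 10^(20/10) = 100
1 + SNR = 101
log2(101) = 6.6582114828
C = 10 * 1000 * 6.6582114828 = 66582.1148 bps
C = 66.582115 kbps -> 66.58 kbps (2 dp)

66.58


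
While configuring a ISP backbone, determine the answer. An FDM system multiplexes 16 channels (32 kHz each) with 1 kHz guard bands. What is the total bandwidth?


Given: 16 channels, 32 kHz each, guard = 1 kHz
Channel bandwidth = 16 * 32 = 512 kHz
Guard bands = 15 gaps * 1 kHz = 15 kHz
Total = 512 + 15 = 527 kHz

527


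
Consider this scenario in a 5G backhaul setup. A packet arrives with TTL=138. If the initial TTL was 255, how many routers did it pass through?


Given: initial TTL = 255, received TTL = 138
Hops = initial TTL - received TTL
Hops = 255 - 138 = 117

117


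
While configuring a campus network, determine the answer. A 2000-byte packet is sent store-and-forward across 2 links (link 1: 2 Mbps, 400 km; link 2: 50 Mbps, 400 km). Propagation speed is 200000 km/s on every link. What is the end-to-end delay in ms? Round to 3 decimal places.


Packet = 2000 bytes = 16000 bits. Store-and-forward: sum (t_trans + t_prop) per link.
Link 1: t_trans = 16000/(2*10^6) s = 8.0000 ms; t_prop = 400/200000 s = 2.0000 ms; subtotal = 10.0000 ms
Link 2: t_trans = 16000/(50*10^6) s = 0.3200 ms; t_prop = 400/200000 s = 2.0000 ms; subtotal = 2.3200 ms
End-to-end = 10.0000 + 2.3200 = 12.3200 ms -> 12.320 ms (3 dp)

12.320


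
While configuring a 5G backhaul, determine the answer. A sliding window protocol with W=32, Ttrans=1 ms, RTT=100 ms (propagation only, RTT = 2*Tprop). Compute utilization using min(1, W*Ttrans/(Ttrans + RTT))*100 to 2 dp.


Given: W = 32, Ttrans = 1 ms, RTT = 100 ms (= 2 * Tprop, Tprop = 50 ms)
Cycle time = Ttrans + RTT = 1 + 100 = 101 ms (first packet sent until its ACK returns)
W * Ttrans = 32 * 1 = 32 ms of sending per cycle
W * Ttrans / (Ttrans + RTT) = 32 / 101 = 0.316832
U = min(1, 0.316832) = 0.316832
U% = 31.68%

31.68


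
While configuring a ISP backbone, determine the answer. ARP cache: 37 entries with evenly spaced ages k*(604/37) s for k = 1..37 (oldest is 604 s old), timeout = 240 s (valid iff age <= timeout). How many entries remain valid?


Ages are k * 604/37 s for k = 1..37 (spacing = 16.3243 s).
Entry k is valid iff k * 604/37 <= 240 iff k <= 37 * 240 / 604 = 14.7020
n_valid = floor(14.7020) = 14
(n_stale = 37 - 14 = 23)

14


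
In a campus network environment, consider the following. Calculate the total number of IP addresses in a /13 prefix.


Given: CIDR prefix /13
Host bits = 32 - 13 = 19
Total addresses = 2^19 = 524288

524288


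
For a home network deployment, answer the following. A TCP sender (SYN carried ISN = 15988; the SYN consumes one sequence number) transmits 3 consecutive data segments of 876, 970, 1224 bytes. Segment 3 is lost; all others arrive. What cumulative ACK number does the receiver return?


SYN uses sequence number 15988; first data byte = ISN + 1 = 15989.
Segment 1: SEQ = 15989, len = 876 B, covers [15989, 16864]
Segment 2: SEQ = 16865, len = 970 B, covers [16865, 17834]
Segment 3: SEQ = 17835, len = 1224 B, covers [17835, 19058] [LOST]
In-order data received: bytes [15989, 17834] (segments 1..2).
Segment 3 missing -> gap begins at byte 17835.
Cumulative ACK = next expected in-order byte = 15989 + 876 + 970 = 17835

17835


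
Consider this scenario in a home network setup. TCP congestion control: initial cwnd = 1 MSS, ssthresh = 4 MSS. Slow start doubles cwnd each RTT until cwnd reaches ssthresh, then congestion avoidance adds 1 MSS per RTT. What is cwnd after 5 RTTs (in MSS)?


RTT 0: cwnd = 1 MSS (initial)
RTT 1: cwnd = 2 MSS (slow start, doubled)
RTT 2: cwnd = 4 MSS (slow start, doubled)
RTT 3: cwnd = 5 MSS (congestion avoidance, +1)
RTT 4: cwnd = 6 MSS (congestion avoidance, +1)
RTT 5: cwnd = 7 MSS (congestion avoidance, +1)

7


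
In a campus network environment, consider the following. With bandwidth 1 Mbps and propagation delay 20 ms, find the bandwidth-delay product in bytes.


Given: bandwidth = 1 Mbps, delay = 20 ms
BDP in bits = 1 * 10^6 * 20 / 1000
BDP in bits = 20000
BDP in bytes = 20000 / 8 = 2500

2500


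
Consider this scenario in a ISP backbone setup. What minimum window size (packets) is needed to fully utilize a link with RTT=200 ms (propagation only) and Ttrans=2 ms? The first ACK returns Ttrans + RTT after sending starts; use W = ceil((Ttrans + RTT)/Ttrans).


Given: Ttrans = 2 ms, RTT = 200 ms (= 2 * Tprop, Tprop = 100 ms)
Time until first ACK returns = Ttrans + RTT = 2 + 200 = 202 ms
Need W * Ttrans >= Ttrans + RTT  ->  W >= (Ttrans + RTT) / Ttrans
(Ttrans + RTT) / Ttrans = 202 / 2 = 101
W_min = ceil(101) = 101

101


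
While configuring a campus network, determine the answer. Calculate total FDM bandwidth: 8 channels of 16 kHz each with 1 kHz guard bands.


Given: 8 channels, 16 kHz each, guard = 1 kHz
Channel bandwidth = 8 * 16 = 128 kHz
Guard bands = 7 gaps * 1 kHz = 7 kHz
Total = 128 + 7 = 135 kHz

135


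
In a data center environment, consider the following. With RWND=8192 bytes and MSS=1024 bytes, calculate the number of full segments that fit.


Given: RWND = 8192 bytes, MSS = 1024 bytes
Full segments = floor(RWND / MSS)
Full segments = floor(8192 / 1024)
Full segments = floor(8.0) = 8

8


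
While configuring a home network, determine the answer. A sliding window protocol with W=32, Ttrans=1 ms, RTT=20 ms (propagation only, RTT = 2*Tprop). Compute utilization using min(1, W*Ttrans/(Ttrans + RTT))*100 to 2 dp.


Given: W = 32, Ttrans = 1 ms, RTT = 20 ms (= 2 * Tprop, Tprop = 10 ms)
Cycle time = Ttrans + RTT = 1 + 20 = 21 ms (first packet sent until its ACK returns)
W * Ttrans = 32 * 1 = 32 ms of sending per cycle
W * Ttrans / (Ttrans + RTT) = 32 / 21 = 1.523810
U = min(1, 1.523810) = 1.000000
U% = 100.00%

100.00


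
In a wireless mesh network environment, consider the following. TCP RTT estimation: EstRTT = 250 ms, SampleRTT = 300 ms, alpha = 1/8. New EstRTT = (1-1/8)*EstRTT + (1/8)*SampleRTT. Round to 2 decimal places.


Given: EstRTT = 250 ms, SampleRTT = 300 ms, alpha = 1/8
New EstRTT = (1 - alpha) * EstRTT + alpha * SampleRTT
(7/8) * 250 = 218.75
(1/8) * 300 = 37.5
New EstRTT = 218.75 + 37.5 = 256.25 ms -> 256.25 ms (2 dp)

256.25


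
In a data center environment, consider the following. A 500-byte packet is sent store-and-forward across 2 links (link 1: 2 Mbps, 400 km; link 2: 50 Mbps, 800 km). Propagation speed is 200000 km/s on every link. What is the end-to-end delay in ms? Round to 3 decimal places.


Packet = 500 bytes = 4000 bits. Store-and-forward: sum (t_trans + t_prop) per link.
Link 1: t_trans = 4000/(2*10^6) s = 2.0000 ms; t_prop = 400/200000 s = 2.0000 ms; subtotal = 4.0000 ms
Link 2: t_trans = 4000/(50*10^6) s = 0.0800 ms; t_prop = 800/200000 s = 4.0000 ms; subtotal = 4.0800 ms
End-to-end = 4.0000 + 4.0800 = 8.0800 ms -> 8.080 ms (3 dp)

8.080


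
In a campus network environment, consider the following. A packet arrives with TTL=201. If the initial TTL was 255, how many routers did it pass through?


Given: initial TTL = 255, received TTL = 201
Hops = initial TTL - received TTL
Hops = 255 - 201 = 54

54


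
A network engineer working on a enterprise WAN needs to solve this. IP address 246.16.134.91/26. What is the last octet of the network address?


Given: IP = 246.16.134.91, prefix = /26
Subnet mask = 255.255.255.192
Last octet of IP: 91
Last octet of mask: 192
Network last octet = 91 AND 192 = 64

64


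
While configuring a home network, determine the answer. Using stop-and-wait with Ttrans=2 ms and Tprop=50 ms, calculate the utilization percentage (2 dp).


Given: Ttrans = 2 ms, Tprop = 50 ms
RTT = 2 * Tprop = 2 * 50 = 100 ms
U = Ttrans / (Ttrans + RTT)
U = 2 / (2 + 100)
U = 2 / 102 = 0.019608
U% = 1.96%

1.96


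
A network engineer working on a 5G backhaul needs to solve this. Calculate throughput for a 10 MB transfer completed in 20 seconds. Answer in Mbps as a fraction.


Given: file = 10 MB, time = 20 s
File in Mb = 10 * 8 = 80 Mb
Throughput = 80 / 20 Mbps
Throughput = 4 Mbps

4


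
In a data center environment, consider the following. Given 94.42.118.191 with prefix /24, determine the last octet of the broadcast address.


Given: IP = 94.42.118.191, prefix = /24
Host bits = 32 - 24 = 8
Network last octet = 191 AND mask = 0
Host part size = 2^8 - 1 = 255
Broadcast last octet = 0 OR 255 = 255

255


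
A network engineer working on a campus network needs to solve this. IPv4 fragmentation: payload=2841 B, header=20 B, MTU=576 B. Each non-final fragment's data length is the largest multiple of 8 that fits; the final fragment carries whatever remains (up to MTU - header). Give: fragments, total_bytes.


Max data per non-final fragment = floor((MTU - header)/8)*8 = floor((576 - 20)/8)*8 = floor(556/8)*8 = 552 B
Final fragment needs no 8-byte alignment: it can carry up to MTU - header = 556 B
Non-final fragments needed = ceil((payload - 556) / 552) = ceil(2285/552) = ceil(4.1395) = 5
Number of fragments = 5 + 1 = 6
Fragment sizes (data): 5 * 552 B + 81 B (last, 81 <= 556 OK)
Total bytes sent = payload + n_frags * header = 2841 + 6*20 = 2841 + 120 = 2961 B

6, 2961


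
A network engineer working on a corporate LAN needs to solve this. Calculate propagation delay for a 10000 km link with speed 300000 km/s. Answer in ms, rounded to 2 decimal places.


Given: distance = 10000 km, speed = 300000 km/s
Delay = distance / speed = 10000 / 300000 seconds
Delay in ms = 10000 * 1000 / 300000
Delay = 33.3333 ms
Rounded to 2 dp = 33.33 ms

33.33


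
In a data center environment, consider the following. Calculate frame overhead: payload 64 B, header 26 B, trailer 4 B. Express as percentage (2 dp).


Given: payload = 64 B, header = 26 B, trailer = 4 B
Overhead bytes = header + trailer = 26 + 4 = 30
Total frame = payload + overhead = 64 + 30 = 94
Overhead % = 30 / 94 * 100 = 31.9149% -> 31.91% (2 dp)

31.91


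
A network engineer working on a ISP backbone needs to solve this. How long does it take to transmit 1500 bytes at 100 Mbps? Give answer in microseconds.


Given: packet = 1500 bytes, bandwidth = 100 Mbps
Packet in bits = 1500 * 8 = 12000 bits
Bandwidth = 100 * 10^6 = 100000000 bps
Time = 12000 / 100000000 seconds
Time in us = 12000 * 10^6 / 100000000 = 120

120


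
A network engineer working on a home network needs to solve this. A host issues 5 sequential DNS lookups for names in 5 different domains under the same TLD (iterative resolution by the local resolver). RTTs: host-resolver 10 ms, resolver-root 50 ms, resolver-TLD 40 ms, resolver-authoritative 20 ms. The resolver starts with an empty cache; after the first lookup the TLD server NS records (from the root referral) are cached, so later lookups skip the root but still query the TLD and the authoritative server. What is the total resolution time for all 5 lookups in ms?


Lookup 1 (cold cache): local + root + TLD + auth = 10 + 50 + 40 + 20 = 120 ms
Lookups 2..5 (TLD NS cached -> skip root; new domain -> still ask TLD and auth): local + TLD + auth = 10 + 40 + 20 = 70 ms each
Remaining 4 lookups: 4 * 70 = 280 ms
Total = 120 + 280 = 400 ms

400


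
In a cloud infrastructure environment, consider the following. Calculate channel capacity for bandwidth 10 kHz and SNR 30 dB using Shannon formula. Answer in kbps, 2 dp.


Given: B = 10 kHz, SNR = 30 dB
SNR linear = 10^(30/10) = 1000
1 + SNR = 1001
log2(1001) = 9.9672262588
C = 10 * 1000 * 9.9672262588 = 99672.2626 bps
C = 99.672263 kbps -> 99.67 kbps (2 dp)

99.67


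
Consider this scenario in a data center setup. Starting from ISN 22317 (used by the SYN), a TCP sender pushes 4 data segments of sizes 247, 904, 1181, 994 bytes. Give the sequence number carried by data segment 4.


The SYN occupies sequence number ISN = 22317, so the first data byte is ISN + 1 = 22318.
SEQ of data segment i = (ISN + 1) + sum of payload sizes of segments 1..i-1.
Segment 1: SEQ = 22318, payload = 247 bytes
Segment 2: SEQ = 22565, payload = 904 bytes
Segment 3: SEQ = 23469, payload = 1181 bytes
Segment 4: SEQ = 24650, payload = 994 bytes
SEQ of segment 4 = 22318 + 247 + 904 + 1181 = 24650

24650


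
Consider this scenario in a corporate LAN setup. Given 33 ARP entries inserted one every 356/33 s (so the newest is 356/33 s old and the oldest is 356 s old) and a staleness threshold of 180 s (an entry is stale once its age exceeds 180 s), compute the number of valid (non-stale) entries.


Ages are k * 356/33 s for k = 1..33 (spacing = 10.7879 s).
Entry k is valid iff k * 356/33 <= 180 iff k <= 33 * 180 / 356 = 16.6854
n_valid = floor(16.6854) = 16
(n_stale = 33 - 16 = 17)

16


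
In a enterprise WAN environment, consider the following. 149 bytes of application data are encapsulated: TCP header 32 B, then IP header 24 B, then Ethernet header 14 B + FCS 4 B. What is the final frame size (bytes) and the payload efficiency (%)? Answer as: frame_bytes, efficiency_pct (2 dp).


TCP segment = 149 + 32 = 181 B
IP packet = 181 + 24 = 205 B
Ethernet frame = 205 + 14 + 4 = 223 B
Efficiency = app / frame = 149 / 223 = 0.668161 = 66.8161% -> 66.82% (2 dp)

223, 66.82


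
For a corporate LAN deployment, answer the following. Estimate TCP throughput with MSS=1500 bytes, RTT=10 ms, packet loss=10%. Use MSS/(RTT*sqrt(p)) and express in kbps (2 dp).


Given: MSS = 1500 bytes, RTT = 10 ms, loss = 10%
RTT in seconds = 10 / 1000 = 0.01
Loss rate = 10% = 0.1
sqrt(loss) = sqrt(0.1) = 0.316227766017
Throughput (bytes/s) = 1500 / (0.01 * 0.316227766017) = 474341.6490
Throughput (kbps) = 474341.6490 * 8 / 1000 = 3794.733192 -> 3794.73 kbps (2 dp)

3794.73


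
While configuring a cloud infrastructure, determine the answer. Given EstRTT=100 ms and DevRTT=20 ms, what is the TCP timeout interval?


Given: EstRTT = 100 ms, DevRTT = 20 ms
Timeout = EstRTT + 4 * DevRTT
4 * DevRTT = 4 * 20 = 80
Timeout = 100 + 80 = 180 ms

180


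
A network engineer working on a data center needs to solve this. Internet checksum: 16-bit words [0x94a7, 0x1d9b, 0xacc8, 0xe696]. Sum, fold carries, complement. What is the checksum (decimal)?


Given words: [0x94a7, 0x1d9b, 0xacc8, 0xe696]
Step 1: Sum all words
Raw sum = 38055 + 7579 + 44232 + 59030 = 148896
Step 2: Fold carry: (17824 + 2) = 17826
One's complement = ~17826 & 0xFFFF = 47709

47709


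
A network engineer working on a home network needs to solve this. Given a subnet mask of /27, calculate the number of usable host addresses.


Given: subnet mask /27
Host bits = 32 - 27 = 5
Total addresses = 2^5 = 32
Usable hosts = 32 - 2 (network + broadcast) = 30

30


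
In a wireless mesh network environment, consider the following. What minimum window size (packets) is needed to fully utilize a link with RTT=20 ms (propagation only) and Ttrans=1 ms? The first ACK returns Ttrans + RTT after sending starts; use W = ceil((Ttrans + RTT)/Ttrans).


Given: Ttrans = 1 ms, RTT = 20 ms (= 2 * Tprop, Tprop = 10 ms)
Time until first ACK returns = Ttrans + RTT = 1 + 20 = 21 ms
Need W * Ttrans >= Ttrans + RTT  ->  W >= (Ttrans + RTT) / Ttrans
(Ttrans + RTT) / Ttrans = 21 / 1 = 21
W_min = ceil(21) = 21

21


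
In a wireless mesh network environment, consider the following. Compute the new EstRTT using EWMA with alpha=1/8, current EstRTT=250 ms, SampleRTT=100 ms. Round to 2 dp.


Given: EstRTT = 250 ms, SampleRTT = 100 ms, alpha = 1/8
New EstRTT = (1 - alpha) * EstRTT + alpha * SampleRTT
(7/8) * 250 = 218.75
(1/8) * 100 = 12.5
New EstRTT = 218.75 + 12.5 = 231.25 ms -> 231.25 ms (2 dp)

231.25


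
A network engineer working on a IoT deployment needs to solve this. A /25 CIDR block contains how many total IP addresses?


Given: CIDR prefix /25
Host bits = 32 - 25 = 7
Total addresses = 2^7 = 128

128


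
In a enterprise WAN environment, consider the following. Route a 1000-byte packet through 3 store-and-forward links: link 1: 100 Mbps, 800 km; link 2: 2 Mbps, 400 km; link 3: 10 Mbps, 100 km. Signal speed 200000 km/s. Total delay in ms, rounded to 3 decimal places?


Packet = 1000 bytes = 8000 bits. Store-and-forward: sum (t_trans + t_prop) per link.
Link 1: t_trans = 8000/(100*10^6) s = 0.0800 ms; t_prop = 800/200000 s = 4.0000 ms; subtotal = 4.0800 ms
Link 2: t_trans = 8000/(2*10^6) s = 4.0000 ms; t_prop = 400/200000 s = 2.0000 ms; subtotal = 6.0000 ms
Link 3: t_trans = 8000/(10*10^6) s = 0.8000 ms; t_prop = 100/200000 s = 0.5000 ms; subtotal = 1.3000 ms
End-to-end = 4.0800 + 6.0000 + 1.3000 = 11.3800 ms -> 11.380 ms (3 dp)

11.380


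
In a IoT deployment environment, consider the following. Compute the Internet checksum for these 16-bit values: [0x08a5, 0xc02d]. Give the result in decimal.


Given words: [0x08a5, 0xc02d]
Step 1: Sum all words
Raw sum = 2213 + 49197 = 51410
One's complement = ~51410 & 0xFFFF = 14125

14125


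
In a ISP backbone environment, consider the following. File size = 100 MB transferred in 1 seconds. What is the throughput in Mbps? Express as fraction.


Given: file = 100 MB, time = 1 s
File in Mb = 100 * 8 = 800 Mb
Throughput = 800 / 1 Mbps
Throughput = 800 Mbps

800


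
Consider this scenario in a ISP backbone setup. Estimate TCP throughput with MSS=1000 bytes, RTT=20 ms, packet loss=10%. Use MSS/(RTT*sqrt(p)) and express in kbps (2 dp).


Given: MSS = 1000 bytes, RTT = 20 ms, loss = 10%
RTT in seconds = 20 / 1000 = 0.02
Loss rate = 10% = 0.1
sqrt(loss) = sqrt(0.1) = 0.316227766017
Throughput (bytes/s) = 1000 / (0.02 * 0.316227766017) = 158113.8830
Throughput (kbps) = 158113.8830 * 8 / 1000 = 1264.911064 -> 1264.91 kbps (2 dp)

1264.91


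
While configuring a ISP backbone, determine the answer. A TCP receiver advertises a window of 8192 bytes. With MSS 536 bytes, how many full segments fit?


Given: RWND = 8192 bytes, MSS = 536 bytes
Full segments = floor(RWND / MSS)
Full segments = floor(8192 / 536)
Full segments = floor(15.2836) = 15

15


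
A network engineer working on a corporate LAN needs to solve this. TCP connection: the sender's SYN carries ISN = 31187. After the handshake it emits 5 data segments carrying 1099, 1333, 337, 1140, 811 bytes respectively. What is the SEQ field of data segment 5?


The SYN occupies sequence number ISN = 31187, so the first data byte is ISN + 1 = 31188.
SEQ of data segment i = (ISN + 1) + sum of payload sizes of segments 1..i-1.
Segment 1: SEQ = 31188, payload = 1099 bytes
Segment 2: SEQ = 32287, payload = 1333 bytes
Segment 3: SEQ = 33620, payload = 337 bytes
Segment 4: SEQ = 33957, payload = 1140 bytes
Segment 5: SEQ = 35097, payload = 811 bytes
SEQ of segment 5 = 31188 + 1099 + 1333 + 337 + 1140 = 35097

35097


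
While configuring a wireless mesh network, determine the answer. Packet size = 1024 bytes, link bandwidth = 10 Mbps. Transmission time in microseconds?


Given: packet = 1024 bytes, bandwidth = 10 Mbps
Packet in bits = 1024 * 8 = 8192 bits
Bandwidth = 10 * 10^6 = 10000000 bps
Time = 8192 / 10000000 seconds
Time in us = 8192 * 10^6 / 10000000 = 819.2

819.2


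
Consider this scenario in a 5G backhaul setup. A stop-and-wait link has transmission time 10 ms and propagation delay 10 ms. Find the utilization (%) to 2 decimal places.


Given: Ttrans = 10 ms, Tprop = 10 ms
RTT = 2 * Tprop = 2 * 10 = 20 ms
U = Ttrans / (Ttrans + RTT)
U = 10 / (10 + 20)
U = 10 / 30 = 0.333333
U% = 33.33%

33.33


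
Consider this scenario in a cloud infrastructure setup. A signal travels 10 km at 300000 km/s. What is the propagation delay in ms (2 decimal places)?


Given: distance = 10 km, speed = 300000 km/s
Delay = distance / speed = 10 / 300000 seconds
Delay in ms = 10 * 1000 / 300000
Delay = 0.0333 ms
Rounded to 2 dp = 0.03 ms

0.03


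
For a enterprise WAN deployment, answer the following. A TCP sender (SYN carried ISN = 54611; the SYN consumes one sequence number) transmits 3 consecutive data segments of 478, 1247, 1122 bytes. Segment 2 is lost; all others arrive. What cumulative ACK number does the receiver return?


SYN uses sequence number 54611; first data byte = ISN + 1 = 54612.
Segment 1: SEQ = 54612, len = 478 B, covers [54612, 55089]
Segment 2: SEQ = 55090, len = 1247 B, covers [55090, 56336] [LOST]
Segment 3: SEQ = 56337, len = 1122 B, covers [56337, 57458]
In-order data received: bytes [54612, 55089] (segments 1..1).
Segment 2 missing -> gap begins at byte 55090; later segments buffered out of order.
Cumulative ACK = next expected in-order byte = 54612 + 478 = 55090

55090


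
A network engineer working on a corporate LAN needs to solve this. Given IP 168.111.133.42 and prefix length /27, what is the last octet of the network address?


Given: IP = 168.111.133.42, prefix = /27
Subnet mask = 255.255.255.224
Last octet of IP: 42
Last octet of mask: 224
Network last octet = 42 AND 224 = 32

32


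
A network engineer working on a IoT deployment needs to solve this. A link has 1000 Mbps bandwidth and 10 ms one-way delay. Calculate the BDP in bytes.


Given: bandwidth = 1000 Mbps, delay = 10 ms
BDP in bits = 1000 * 10^6 * 10 / 1000
BDP in bits = 10000000
BDP in bytes = 10000000 / 8 = 1250000

1250000


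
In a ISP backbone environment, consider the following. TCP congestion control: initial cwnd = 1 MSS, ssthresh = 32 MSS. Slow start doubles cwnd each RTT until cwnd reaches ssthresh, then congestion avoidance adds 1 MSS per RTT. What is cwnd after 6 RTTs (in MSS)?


RTT 0: cwnd = 1 MSS (initial)
RTT 1: cwnd = 2 MSS (slow start, doubled)
RTT 2: cwnd = 4 MSS (slow start, doubled)
RTT 3: cwnd = 8 MSS (slow start, doubled)
RTT 4: cwnd = 16 MSS (slow start, doubled)
RTT 5: cwnd = 32 MSS (slow start, doubled)
RTT 6: cwnd = 33 MSS (congestion avoidance, +1)

33


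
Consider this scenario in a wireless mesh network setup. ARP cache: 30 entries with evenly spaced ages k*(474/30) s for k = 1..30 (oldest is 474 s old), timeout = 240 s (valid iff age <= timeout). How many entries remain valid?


Ages are k * 474/30 s for k = 1..30 (spacing = 15.8000 s).
Entry k is valid iff k * 474/30 <= 240 iff k <= 30 * 240 / 474 = 15.1899
n_valid = floor(15.1899) = 15
(n_stale = 30 - 15 = 15)

15


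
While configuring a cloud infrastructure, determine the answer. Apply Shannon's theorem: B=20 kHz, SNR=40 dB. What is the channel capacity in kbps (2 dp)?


Given: B = 20 kHz, SNR = 40 dB
SNR linear = 10^(40/10) = 10000
1 + SNR = 10001
log2(10001) = 13.2878566418
C = 20 * 1000 * 13.2878566418 = 265757.1328 bps
C = 265.757133 kbps -> 265.76 kbps (2 dp)

265.76


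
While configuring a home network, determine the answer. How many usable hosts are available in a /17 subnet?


Given: subnet mask /17
Host bits = 32 - 17 = 15
Total addresses = 2^15 = 32768
Usable hosts = 32768 - 2 (network + broadcast) = 32766

32766


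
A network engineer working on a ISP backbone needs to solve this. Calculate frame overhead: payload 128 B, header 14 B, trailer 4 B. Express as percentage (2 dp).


Given: payload = 128 B, header = 14 B, trailer = 4 B
Overhead bytes = header + trailer = 14 + 4 = 18
Total frame = payload + overhead = 128 + 18 = 146
Overhead % = 18 / 146 * 100 = 12.3288% -> 12.33% (2 dp)

12.33


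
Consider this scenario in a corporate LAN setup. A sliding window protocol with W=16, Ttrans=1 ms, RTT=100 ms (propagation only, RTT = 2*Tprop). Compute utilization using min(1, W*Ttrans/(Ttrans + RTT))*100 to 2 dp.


Given: W = 16, Ttrans = 1 ms, RTT = 100 ms (= 2 * Tprop, Tprop = 50 ms)
Cycle time = Ttrans + RTT = 1 + 100 = 101 ms (first packet sent until its ACK returns)
W * Ttrans = 16 * 1 = 16 ms of sending per cycle
W * Ttrans / (Ttrans + RTT) = 16 / 101 = 0.158416
U = min(1, 0.158416) = 0.158416
U% = 15.84%

15.84


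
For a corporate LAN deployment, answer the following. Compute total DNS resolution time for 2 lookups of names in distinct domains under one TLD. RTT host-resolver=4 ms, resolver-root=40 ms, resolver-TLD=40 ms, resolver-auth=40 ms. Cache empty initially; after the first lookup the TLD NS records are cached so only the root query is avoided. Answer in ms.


Lookup 1 (cold cache): local + root + TLD + auth = 4 + 40 + 40 + 40 = 124 ms
Lookups 2..2 (TLD NS cached -> skip root; new domain -> still ask TLD and auth): local + TLD + auth = 4 + 40 + 40 = 84 ms each
Remaining 1 lookups: 1 * 84 = 84 ms
Total = 124 + 84 = 208 ms

208


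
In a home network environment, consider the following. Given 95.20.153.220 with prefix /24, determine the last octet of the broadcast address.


Given: IP = 95.20.153.220, prefix = /24
Host bits = 32 - 24 = 8
Network last octet = 220 AND mask = 0
Host part size = 2^8 - 1 = 255
Broadcast last octet = 0 OR 255 = 255

255


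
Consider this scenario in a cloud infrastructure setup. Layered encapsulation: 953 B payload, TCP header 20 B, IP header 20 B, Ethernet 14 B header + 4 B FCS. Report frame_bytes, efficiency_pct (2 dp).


TCP segment = 953 + 20 = 973 B
IP packet = 973 + 20 = 993 B
Ethernet frame = 993 + 14 + 4 = 1011 B
Efficiency = app / frame = 953 / 1011 = 0.942631 = 94.2631% -> 94.26% (2 dp)

1011, 94.26


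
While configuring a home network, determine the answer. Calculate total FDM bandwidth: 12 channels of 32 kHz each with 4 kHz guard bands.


Given: 12 channels, 32 kHz each, guard = 4 kHz
Channel bandwidth = 12 * 32 = 384 kHz
Guard bands = 11 gaps * 4 kHz = 44 kHz
Total = 384 + 44 = 428 kHz

428


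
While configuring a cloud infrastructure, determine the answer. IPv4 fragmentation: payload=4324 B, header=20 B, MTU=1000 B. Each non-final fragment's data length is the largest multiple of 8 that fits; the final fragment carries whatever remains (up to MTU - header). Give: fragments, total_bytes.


Max data per non-final fragment = floor((MTU - header)/8)*8 = floor((1000 - 20)/8)*8 = floor(980/8)*8 = 976 B
Final fragment needs no 8-byte alignment: it can carry up to MTU - header = 980 B
Non-final fragments needed = ceil((payload - 980) / 976) = ceil(3344/976) = ceil(3.4262) = 4
Number of fragments = 4 + 1 = 5
Fragment sizes (data): 4 * 976 B + 420 B (last, 420 <= 980 OK)
Total bytes sent = payload + n_frags * header = 4324 + 5*20 = 4324 + 100 = 4424 B

5, 4424


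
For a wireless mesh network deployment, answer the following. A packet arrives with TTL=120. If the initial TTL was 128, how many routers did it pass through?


Given: initial TTL = 128, received TTL = 120
Hops = initial TTL - received TTL
Hops = 128 - 120 = 8

8


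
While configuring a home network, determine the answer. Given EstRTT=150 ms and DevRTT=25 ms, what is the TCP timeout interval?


Given: EstRTT = 150 ms, DevRTT = 25 ms
Timeout = EstRTT + 4 * DevRTT
4 * DevRTT = 4 * 25 = 100
Timeout = 150 + 100 = 250 ms

250


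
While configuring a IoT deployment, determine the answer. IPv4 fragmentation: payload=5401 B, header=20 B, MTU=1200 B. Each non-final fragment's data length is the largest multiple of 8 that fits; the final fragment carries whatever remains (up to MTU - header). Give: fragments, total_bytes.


Max data per non-final fragment = floor((MTU - header)/8)*8 = floor((1200 - 20)/8)*8 = floor(1180/8)*8 = 1176 B
Final fragment needs no 8-byte alignment: it can carry up to MTU - header = 1180 B
Non-final fragments needed = ceil((payload - 1180) / 1176) = ceil(4221/1176) = ceil(3.5893) = 4
Number of fragments = 4 + 1 = 5
Fragment sizes (data): 4 * 1176 B + 697 B (last, 697 <= 1180 OK)
Total bytes sent = payload + n_frags * header = 5401 + 5*20 = 5401 + 100 = 5501 B

5, 5501


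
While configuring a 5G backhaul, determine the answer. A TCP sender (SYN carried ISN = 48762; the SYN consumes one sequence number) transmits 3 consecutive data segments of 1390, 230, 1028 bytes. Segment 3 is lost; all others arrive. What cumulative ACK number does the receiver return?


SYN uses sequence number 48762; first data byte = ISN + 1 = 48763.
Segment 1: SEQ = 48763, len = 1390 B, covers [48763, 50152]
Segment 2: SEQ = 50153, len = 230 B, covers [50153, 50382]
Segment 3: SEQ = 50383, len = 1028 B, covers [50383, 51410] [LOST]
In-order data received: bytes [48763, 50382] (segments 1..2).
Segment 3 missing -> gap begins at byte 50383.
Cumulative ACK = next expected in-order byte = 48763 + 1390 + 230 = 50383

50383


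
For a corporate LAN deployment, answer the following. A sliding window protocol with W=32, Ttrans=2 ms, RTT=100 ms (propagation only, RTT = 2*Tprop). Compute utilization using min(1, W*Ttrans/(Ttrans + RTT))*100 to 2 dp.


Given: W = 32, Ttrans = 2 ms, RTT = 100 ms (= 2 * Tprop, Tprop = 50 ms)
Cycle time = Ttrans + RTT = 2 + 100 = 102 ms (first packet sent until its ACK returns)
W * Ttrans = 32 * 2 = 64 ms of sending per cycle
W * Ttrans / (Ttrans + RTT) = 64 / 102 = 0.627451
U = min(1, 0.627451) = 0.627451
U% = 62.75%

62.75


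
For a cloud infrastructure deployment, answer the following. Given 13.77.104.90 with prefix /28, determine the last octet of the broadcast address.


Given: IP = 13.77.104.90, prefix = /28
Host bits = 32 - 28 = 4
Network last octet = 90 AND mask = 80
Host part size = 2^4 - 1 = 15
Broadcast last octet = 80 OR 15 = 95

95


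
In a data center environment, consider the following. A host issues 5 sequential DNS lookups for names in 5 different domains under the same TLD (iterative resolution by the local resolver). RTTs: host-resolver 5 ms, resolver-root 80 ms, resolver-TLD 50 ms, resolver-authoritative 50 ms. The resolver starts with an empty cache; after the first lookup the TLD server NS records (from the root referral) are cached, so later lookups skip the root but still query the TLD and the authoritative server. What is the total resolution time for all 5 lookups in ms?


Lookup 1 (cold cache): local + root + TLD + auth = 5 + 80 + 50 + 50 = 185 ms
Lookups 2..5 (TLD NS cached -> skip root; new domain -> still ask TLD and auth): local + TLD + auth = 5 + 50 + 50 = 105 ms each
Remaining 4 lookups: 4 * 105 = 420 ms
Total = 185 + 420 = 605 ms

605


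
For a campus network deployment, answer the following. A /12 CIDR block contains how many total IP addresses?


Given: CIDR prefix /12
Host bits = 32 - 12 = 20
Total addresses = 2^20 = 1048576

1048576


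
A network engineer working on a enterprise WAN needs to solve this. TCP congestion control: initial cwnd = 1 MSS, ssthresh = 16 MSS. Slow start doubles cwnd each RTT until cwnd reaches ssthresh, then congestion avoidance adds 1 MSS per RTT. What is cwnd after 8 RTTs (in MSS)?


RTT 0: cwnd = 1 MSS (initial)
RTT 1: cwnd = 2 MSS (slow start, doubled)
RTT 2: cwnd = 4 MSS (slow start, doubled)
RTT 3: cwnd = 8 MSS (slow start, doubled)
RTT 4: cwnd = 16 MSS (slow start, doubled)
RTT 5: cwnd = 17 MSS (congestion avoidance, +1)
RTT 6: cwnd = 18 MSS (congestion avoidance, +1)
RTT 7: cwnd = 19 MSS (congestion avoidance, +1)
RTT 8: cwnd = 20 MSS (congestion avoidance, +1)

20


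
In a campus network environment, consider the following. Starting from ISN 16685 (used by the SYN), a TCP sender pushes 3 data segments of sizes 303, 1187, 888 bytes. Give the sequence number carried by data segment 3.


The SYN occupies sequence number ISN = 16685, so the first data byte is ISN + 1 = 16686.
SEQ of data segment i = (ISN + 1) + sum of payload sizes of segments 1..i-1.
Segment 1: SEQ = 16686, payload = 303 bytes
Segment 2: SEQ = 16989, payload = 1187 bytes
Segment 3: SEQ = 18176, payload = 888 bytes
SEQ of segment 3 = 16686 + 303 + 1187 = 18176

18176


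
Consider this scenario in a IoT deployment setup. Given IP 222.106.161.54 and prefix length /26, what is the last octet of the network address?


Given: IP = 222.106.161.54, prefix = /26
Subnet mask = 255.255.255.192
Last octet of IP: 54
Last octet of mask: 192
Network last octet = 54 AND 192 = 0

0


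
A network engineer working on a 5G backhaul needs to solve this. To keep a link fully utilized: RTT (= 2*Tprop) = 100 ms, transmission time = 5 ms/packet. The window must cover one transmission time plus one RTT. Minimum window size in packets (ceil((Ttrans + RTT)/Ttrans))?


Given: Ttrans = 5 ms, RTT = 100 ms (= 2 * Tprop, Tprop = 50 ms)
Time until first ACK returns = Ttrans + RTT = 5 + 100 = 105 ms
Need W * Ttrans >= Ttrans + RTT  ->  W >= (Ttrans + RTT) / Ttrans
(Ttrans + RTT) / Ttrans = 105 / 5 = 21
W_min = ceil(21) = 21

21
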